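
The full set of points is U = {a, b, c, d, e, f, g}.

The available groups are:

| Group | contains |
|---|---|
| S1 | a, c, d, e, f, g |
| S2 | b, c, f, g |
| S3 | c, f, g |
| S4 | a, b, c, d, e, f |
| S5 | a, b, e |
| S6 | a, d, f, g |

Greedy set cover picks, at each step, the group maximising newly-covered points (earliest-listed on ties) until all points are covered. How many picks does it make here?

2

Greedy: pick S1 (covers 6 new) → pick S2 (covers 1 new). Total picks: 2.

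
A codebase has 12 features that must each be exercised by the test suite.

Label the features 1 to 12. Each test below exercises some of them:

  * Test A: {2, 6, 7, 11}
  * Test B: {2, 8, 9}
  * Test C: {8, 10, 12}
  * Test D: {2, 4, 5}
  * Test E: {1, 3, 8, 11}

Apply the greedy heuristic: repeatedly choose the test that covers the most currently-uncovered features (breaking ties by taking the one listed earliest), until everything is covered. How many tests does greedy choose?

Greedy: pick A (covers 4 new) → pick C (covers 3 new) → pick D (covers 2 new) → pick E (covers 2 new) → pick B (covers 1 new). Total picks: 5.

5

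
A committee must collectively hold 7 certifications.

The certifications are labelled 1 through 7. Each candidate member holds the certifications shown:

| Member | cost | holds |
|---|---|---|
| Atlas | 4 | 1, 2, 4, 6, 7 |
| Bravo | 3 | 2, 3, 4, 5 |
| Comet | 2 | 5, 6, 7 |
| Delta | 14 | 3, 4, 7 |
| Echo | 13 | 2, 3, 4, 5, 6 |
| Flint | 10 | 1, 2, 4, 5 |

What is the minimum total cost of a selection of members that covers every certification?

7

Atlas, Bravo together cover every certification (Atlas ∪ Bravo = {1, 2, 3, 4, 5, 6, 7}); total cost 4 + 3 = 7.
The greedy pick Comet, Bravo, Atlas costs 9; no covering selection beats 7.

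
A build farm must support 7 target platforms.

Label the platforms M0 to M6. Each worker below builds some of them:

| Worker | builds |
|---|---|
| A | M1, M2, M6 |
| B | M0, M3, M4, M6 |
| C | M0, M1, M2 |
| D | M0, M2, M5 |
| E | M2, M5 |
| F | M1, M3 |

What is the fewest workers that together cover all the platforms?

3

A and B and D together: A ∪ B ∪ D = {M0, M1, M2, M3, M4, M5, M6} — every platform is covered.
Only B contains M4, so B is forced; the remaining 3 platforms need at least 2 more workers (each remaining worker adds at most 2) — so at least 3 workers are needed, and 3 is optimal.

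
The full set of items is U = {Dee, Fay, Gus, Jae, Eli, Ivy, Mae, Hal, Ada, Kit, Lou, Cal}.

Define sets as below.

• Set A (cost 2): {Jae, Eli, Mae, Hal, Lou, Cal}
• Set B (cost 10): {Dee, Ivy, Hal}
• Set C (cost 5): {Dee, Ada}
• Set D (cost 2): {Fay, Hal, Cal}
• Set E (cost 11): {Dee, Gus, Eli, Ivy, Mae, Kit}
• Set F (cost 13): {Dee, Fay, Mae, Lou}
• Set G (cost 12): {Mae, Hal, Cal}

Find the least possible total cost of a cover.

20

A, C, D, E together cover every item (A ∪ C ∪ D ∪ E = {Dee, Fay, Gus, Jae, Eli, Ivy, Mae, Hal, Ada, Kit, Lou, Cal}); total cost 2 + 5 + 2 + 11 = 20.
No covering selection has total cost below 20.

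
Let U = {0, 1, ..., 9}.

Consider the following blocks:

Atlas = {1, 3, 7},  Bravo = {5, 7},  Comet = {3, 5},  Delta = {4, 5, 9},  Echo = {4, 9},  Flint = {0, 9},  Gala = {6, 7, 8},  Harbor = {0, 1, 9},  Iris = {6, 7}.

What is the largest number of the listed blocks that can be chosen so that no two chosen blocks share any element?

Comet, Gala, Harbor are pairwise disjoint (Comet={3,5}; Gala={6,7,8}; Harbor={0,1,9}).
Every remaining block overlaps one of these, and no 4 of the listed blocks are pairwise disjoint, so 3 is the maximum.

3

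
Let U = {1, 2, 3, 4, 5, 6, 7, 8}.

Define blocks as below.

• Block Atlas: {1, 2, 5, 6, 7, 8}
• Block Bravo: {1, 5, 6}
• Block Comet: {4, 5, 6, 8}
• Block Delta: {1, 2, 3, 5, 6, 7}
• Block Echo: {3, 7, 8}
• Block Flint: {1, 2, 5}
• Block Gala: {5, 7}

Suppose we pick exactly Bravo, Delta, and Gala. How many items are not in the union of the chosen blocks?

Union of Bravo, Delta, Gala = {1, 2, 3, 5, 6, 7}.
Not covered: 4, 8 — 2 items.

2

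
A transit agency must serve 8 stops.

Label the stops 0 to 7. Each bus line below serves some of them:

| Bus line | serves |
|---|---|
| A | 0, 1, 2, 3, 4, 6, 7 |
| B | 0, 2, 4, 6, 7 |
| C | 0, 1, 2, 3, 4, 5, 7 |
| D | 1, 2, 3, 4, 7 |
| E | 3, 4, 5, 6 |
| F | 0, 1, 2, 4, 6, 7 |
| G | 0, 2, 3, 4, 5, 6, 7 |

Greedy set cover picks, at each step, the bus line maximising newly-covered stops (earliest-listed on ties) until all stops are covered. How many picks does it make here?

2

Greedy: pick A (covers 7 new) → pick C (covers 1 new). Total picks: 2.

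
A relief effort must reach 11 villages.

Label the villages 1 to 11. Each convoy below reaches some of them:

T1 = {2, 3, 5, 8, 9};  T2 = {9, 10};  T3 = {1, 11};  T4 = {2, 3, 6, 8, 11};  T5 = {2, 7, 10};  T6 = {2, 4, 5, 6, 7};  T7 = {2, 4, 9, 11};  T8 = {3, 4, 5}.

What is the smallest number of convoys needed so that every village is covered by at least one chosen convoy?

4

T1 and T2 and T3 and T6 together: T1 ∪ T2 ∪ T3 ∪ T6 = {1, 2, 3, 4, 5, 6, 7, 8, 9, 10, 11} — every village is covered.
No 3 of the 8 convoys cover everything (all 56 combinations miss at least one village), so 4 is optimal.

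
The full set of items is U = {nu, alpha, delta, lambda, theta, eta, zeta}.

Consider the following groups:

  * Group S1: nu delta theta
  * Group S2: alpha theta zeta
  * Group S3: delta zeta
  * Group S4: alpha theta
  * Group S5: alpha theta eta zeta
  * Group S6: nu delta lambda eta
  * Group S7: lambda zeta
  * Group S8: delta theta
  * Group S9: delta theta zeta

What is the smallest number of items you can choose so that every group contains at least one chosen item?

The 3 items {lambda, theta, zeta} hit every group.
No choice of 2 items meets every group, so 3 is the minimum.

3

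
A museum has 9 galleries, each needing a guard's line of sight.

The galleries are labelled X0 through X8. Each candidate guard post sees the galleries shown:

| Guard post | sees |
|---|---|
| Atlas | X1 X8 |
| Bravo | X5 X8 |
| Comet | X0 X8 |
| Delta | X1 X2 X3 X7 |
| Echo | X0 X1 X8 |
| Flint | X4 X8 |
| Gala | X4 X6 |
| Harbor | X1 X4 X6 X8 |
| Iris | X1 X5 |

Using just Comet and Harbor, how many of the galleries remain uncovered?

Union of Comet, Harbor = {X0, X1, X4, X6, X8}.
Not covered: X2, X3, X5, X7 — 4 galleries.

4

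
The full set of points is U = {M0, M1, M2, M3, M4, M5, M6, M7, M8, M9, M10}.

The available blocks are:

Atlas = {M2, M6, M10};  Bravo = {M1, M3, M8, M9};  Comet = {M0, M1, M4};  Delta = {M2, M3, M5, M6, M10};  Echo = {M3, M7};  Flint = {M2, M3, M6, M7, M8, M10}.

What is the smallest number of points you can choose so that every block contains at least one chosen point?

3

The 3 points {M1, M2, M3} hit every block.
The blocks Atlas, Comet, Echo are pairwise disjoint, so any hitting set needs a separate point for each — at least 3. Hence 3 is optimal.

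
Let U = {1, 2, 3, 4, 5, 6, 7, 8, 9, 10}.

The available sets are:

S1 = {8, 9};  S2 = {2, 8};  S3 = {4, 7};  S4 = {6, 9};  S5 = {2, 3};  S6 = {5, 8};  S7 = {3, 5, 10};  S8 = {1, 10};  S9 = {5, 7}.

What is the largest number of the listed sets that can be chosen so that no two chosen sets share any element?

S3, S4, S5, S6, S8 are pairwise disjoint (S3={4,7}; S4={6,9}; S5={2,3}; S6={5,8}; S8={1,10}).
Every remaining set overlaps one of these, and no 6 of the listed sets are pairwise disjoint, so 5 is the maximum.

5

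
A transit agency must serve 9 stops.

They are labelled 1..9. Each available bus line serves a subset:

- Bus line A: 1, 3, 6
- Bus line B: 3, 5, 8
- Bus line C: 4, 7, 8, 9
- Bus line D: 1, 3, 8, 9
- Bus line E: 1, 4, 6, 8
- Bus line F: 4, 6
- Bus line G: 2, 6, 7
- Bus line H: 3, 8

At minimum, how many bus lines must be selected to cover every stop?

Take {B, D, F, G}. Their union is {1, 2, 3, 4, 5, 6, 7, 8, 9}, which is all 9 stops.
No 3 of the 8 bus lines cover everything (all 56 combinations miss at least one stop), so 4 is optimal.

4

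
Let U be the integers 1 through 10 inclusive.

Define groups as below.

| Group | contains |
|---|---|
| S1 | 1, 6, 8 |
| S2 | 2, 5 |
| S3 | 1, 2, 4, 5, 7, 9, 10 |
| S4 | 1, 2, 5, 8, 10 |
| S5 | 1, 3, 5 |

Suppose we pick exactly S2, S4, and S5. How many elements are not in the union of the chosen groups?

Union of S2, S4, S5 = {1, 2, 3, 5, 8, 10}.
Not covered: 4, 6, 7, 9 — 4 elements.

4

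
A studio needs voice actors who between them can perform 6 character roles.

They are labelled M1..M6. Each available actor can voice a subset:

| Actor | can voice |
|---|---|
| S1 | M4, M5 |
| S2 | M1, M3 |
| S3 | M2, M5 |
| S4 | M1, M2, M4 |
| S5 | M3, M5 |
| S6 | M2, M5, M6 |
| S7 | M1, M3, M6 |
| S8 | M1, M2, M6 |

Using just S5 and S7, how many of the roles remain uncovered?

Union of S5, S7 = {M1, M3, M5, M6}.
Not covered: M2, M4 — 2 roles.

2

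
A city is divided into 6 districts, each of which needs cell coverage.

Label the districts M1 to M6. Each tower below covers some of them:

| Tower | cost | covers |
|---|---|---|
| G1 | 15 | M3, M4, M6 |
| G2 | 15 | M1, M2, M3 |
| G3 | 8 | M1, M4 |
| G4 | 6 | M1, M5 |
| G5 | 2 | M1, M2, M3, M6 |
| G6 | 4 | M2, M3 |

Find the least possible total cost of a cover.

16

G3, G4, G5 together cover every district (G3 ∪ G4 ∪ G5 = {M1, M2, M3, M4, M5, M6}); total cost 8 + 6 + 2 = 16.
No covering selection has total cost below 16.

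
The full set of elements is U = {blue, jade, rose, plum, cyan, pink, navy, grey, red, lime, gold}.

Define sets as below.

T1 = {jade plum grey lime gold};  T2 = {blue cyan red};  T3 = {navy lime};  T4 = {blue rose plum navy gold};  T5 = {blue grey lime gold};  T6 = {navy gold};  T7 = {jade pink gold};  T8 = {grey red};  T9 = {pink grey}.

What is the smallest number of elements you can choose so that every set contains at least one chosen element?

4

H = {grey, red, lime, gold} meets every set (each contains at least one member of H), and |H| = 4.
No choice of 3 elements meets every set, so 4 is the minimum.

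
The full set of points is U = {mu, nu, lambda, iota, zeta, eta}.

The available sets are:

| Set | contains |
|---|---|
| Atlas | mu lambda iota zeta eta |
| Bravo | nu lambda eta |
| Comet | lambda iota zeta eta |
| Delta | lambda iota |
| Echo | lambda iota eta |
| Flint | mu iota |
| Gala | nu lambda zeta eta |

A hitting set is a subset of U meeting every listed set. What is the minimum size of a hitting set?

2

H = {iota, eta} meets every set (each contains at least one member of H), and |H| = 2.
The sets Bravo, Flint are pairwise disjoint, so any hitting set needs a separate point for each — at least 2. Hence 2 is optimal.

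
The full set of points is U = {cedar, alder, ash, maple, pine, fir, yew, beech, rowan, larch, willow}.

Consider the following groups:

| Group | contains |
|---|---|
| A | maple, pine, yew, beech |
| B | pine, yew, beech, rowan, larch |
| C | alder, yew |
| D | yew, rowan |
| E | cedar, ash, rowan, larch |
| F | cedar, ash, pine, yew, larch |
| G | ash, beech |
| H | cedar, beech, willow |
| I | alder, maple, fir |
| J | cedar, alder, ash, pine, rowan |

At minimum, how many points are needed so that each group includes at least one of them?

4

T = {ash, maple, yew, willow} meets every group (each contains at least one member of T), and |T| = 4.
No choice of 3 points meets every group, so 4 is the minimum.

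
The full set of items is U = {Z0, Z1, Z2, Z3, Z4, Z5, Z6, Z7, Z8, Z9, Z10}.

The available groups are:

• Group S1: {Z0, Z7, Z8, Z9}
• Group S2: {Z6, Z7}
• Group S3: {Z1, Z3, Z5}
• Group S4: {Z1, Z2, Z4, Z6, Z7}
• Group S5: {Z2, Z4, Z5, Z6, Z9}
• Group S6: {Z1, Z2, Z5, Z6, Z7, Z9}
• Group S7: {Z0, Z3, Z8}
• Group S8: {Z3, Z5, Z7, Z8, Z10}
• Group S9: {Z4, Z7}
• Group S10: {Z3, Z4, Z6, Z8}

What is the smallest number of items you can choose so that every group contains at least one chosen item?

H = {Z3, Z4, Z7} meets every group (each contains at least one member of H), and |H| = 3.
No choice of 2 items meets every group, so 3 is the minimum.

3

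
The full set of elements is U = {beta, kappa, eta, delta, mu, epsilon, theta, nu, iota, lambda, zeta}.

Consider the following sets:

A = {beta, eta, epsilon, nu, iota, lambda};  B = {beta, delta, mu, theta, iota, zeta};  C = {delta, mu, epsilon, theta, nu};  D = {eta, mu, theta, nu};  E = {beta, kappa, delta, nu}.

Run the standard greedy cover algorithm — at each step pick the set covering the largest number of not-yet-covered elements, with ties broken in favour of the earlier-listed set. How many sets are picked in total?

Greedy: pick A (covers 6 new) → pick B (covers 4 new) → pick E (covers 1 new). Total picks: 3.

3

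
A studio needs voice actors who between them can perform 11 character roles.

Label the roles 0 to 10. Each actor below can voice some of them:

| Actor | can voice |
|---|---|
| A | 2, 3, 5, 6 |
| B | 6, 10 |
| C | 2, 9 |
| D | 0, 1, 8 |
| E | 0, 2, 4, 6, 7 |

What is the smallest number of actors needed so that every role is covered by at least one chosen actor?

A and B and C and D and E together: A ∪ B ∪ C ∪ D ∪ E = {0, 1, 2, 3, 4, 5, 6, 7, 8, 9, 10} — every role is covered.
No 4 of the 5 actors cover everything (all 5 combinations miss at least one role), so 5 is optimal.

5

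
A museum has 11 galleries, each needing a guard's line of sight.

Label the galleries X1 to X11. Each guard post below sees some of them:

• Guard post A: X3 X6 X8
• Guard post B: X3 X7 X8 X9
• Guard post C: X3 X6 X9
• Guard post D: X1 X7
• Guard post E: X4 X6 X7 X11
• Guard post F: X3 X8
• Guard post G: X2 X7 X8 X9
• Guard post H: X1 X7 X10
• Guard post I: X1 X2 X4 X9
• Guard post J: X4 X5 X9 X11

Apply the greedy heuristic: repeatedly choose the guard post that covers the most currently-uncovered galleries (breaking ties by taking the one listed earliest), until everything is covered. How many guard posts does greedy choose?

5

Greedy: pick B (covers 4 new) → pick E (covers 3 new) → pick H (covers 2 new) → pick G (covers 1 new) → pick J (covers 1 new). Total picks: 5.
(The true minimum cover uses only 4 guard posts, so greedy is not optimal here.)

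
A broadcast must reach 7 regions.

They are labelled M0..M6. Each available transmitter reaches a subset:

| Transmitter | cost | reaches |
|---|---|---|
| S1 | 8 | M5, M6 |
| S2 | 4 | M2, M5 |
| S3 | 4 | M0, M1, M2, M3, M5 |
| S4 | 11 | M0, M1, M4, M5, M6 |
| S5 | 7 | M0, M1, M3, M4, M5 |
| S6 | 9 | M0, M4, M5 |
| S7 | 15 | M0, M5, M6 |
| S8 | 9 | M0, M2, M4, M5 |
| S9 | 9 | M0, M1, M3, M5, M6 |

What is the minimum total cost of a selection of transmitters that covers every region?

15

S3, S4 together cover every region (S3 ∪ S4 = {M0, M1, M2, M3, M4, M5, M6}); total cost 4 + 11 = 15.
No covering selection has total cost below 15.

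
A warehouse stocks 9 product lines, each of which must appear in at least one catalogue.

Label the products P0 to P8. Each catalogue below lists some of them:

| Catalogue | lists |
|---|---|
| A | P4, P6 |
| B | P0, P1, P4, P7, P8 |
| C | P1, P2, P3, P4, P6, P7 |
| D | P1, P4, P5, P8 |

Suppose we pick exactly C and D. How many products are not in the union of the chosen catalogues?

Union of C, D = {P1, P2, P3, P4, P5, P6, P7, P8}.
Not covered: P0 — 1 product.

1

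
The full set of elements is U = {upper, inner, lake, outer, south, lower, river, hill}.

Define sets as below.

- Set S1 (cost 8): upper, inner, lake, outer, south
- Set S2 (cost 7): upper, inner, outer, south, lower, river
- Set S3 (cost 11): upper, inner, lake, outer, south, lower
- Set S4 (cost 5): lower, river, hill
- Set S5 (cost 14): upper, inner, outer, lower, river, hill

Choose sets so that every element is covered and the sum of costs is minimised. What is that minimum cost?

13

S1, S4 together cover every element (S1 ∪ S4 = {upper, inner, lake, outer, south, lower, river, hill}); total cost 8 + 5 = 13.
The greedy pick S2, S4, S1 costs 20; no covering selection beats 13.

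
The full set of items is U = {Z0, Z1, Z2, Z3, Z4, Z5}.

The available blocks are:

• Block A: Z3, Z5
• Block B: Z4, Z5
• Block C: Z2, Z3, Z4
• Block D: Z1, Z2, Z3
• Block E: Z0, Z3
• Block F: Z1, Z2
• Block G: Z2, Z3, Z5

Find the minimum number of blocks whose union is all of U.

3

B and E and F together: B ∪ E ∪ F = {Z0, Z1, Z2, Z3, Z4, Z5} — every item is covered.
Only E contains Z0, so E is forced; the remaining 4 items need at least 2 more blocks (each remaining block adds at most 2) — so at least 3 blocks are needed, and 3 is optimal.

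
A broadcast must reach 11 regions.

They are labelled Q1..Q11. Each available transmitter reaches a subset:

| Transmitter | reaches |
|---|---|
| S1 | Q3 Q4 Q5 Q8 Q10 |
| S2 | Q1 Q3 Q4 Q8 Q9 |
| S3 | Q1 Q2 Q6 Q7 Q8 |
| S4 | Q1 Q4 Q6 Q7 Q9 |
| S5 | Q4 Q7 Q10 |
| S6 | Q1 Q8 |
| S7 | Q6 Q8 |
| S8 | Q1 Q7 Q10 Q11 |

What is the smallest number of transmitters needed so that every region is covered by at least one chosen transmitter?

4

Take {S1, S3, S4, S8}. Their union is {Q1, Q2, Q3, Q4, Q5, Q6, Q7, Q8, Q9, Q10, Q11}, which is all 11 regions.
No 3 of the 8 transmitters cover everything (all 56 combinations miss at least one region), so 4 is optimal.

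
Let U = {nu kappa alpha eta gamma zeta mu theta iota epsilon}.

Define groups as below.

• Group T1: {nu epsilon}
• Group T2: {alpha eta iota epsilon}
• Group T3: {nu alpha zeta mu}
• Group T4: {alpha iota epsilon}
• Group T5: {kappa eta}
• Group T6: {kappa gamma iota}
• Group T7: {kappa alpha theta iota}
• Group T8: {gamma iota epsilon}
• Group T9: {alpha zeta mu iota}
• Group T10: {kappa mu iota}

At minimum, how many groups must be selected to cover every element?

4

T2 and T3 and T7 and T8 together: T2 ∪ T3 ∪ T7 ∪ T8 = {nu, kappa, alpha, eta, gamma, zeta, mu, theta, iota, epsilon} — every element is covered.
No 3 of the 10 groups cover everything (all 120 combinations miss at least one element), so 4 is optimal.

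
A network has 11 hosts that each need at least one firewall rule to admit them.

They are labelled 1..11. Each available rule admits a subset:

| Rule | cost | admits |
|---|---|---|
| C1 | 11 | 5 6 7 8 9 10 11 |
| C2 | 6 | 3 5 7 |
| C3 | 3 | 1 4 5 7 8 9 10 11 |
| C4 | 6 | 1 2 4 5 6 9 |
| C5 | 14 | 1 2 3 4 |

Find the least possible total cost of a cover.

15

C2, C3, C4 together cover every host (C2 ∪ C3 ∪ C4 = {1, 2, 3, 4, 5, 6, 7, 8, 9, 10, 11}); total cost 6 + 3 + 6 = 15.
No covering selection has total cost below 15.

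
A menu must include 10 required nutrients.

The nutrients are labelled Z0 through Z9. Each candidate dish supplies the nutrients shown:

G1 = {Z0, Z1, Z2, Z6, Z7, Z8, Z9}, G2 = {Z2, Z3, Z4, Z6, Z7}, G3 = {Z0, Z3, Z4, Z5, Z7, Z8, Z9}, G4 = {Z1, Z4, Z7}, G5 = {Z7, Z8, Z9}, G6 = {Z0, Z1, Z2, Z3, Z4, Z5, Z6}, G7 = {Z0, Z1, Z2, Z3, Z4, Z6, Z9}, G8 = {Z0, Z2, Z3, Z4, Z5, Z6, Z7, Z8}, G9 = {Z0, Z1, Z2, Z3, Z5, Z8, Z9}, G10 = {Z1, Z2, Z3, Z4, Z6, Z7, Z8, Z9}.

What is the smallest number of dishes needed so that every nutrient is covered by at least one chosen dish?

2

G1 and G6 together: G1 ∪ G6 = {Z0, Z1, Z2, Z3, Z4, Z5, Z6, Z7, Z8, Z9} — every nutrient is covered.
No single dish has all 10 nutrients (the largest, G8, has 8), so 2 is optimal.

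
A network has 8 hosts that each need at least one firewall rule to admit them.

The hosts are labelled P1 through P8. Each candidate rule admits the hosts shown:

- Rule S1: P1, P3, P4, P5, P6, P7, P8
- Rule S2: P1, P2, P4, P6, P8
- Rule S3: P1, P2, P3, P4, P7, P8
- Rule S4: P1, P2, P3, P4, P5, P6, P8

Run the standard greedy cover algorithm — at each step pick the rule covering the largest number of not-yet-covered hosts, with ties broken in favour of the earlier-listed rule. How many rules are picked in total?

2

Greedy: pick S1 (covers 7 new) → pick S2 (covers 1 new). Total picks: 2.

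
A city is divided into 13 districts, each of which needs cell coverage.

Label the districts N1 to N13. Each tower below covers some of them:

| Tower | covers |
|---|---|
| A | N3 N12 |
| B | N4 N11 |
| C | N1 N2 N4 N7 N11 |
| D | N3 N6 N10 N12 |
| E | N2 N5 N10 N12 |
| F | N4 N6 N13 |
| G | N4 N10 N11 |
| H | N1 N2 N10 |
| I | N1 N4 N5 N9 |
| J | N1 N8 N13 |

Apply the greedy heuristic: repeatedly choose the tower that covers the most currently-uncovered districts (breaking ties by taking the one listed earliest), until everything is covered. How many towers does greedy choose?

4

Greedy: pick C (covers 5 new) → pick D (covers 4 new) → pick I (covers 2 new) → pick J (covers 2 new). Total picks: 4.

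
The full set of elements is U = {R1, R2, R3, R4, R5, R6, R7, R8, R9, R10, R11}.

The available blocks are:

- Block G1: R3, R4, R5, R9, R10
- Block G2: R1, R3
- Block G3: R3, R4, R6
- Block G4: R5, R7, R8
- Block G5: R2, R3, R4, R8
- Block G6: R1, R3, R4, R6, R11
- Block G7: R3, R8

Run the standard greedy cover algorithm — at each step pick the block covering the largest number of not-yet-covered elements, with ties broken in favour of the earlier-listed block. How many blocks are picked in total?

4

Greedy: pick G1 (covers 5 new) → pick G6 (covers 3 new) → pick G4 (covers 2 new) → pick G5 (covers 1 new). Total picks: 4.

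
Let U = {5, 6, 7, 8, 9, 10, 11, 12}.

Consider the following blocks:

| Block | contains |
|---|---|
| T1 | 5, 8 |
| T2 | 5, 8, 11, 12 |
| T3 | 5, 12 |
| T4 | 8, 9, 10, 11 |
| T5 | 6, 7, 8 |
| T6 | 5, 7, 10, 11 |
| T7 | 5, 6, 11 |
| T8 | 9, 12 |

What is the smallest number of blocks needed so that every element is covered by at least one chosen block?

3

T5 and T6 and T8 together: T5 ∪ T6 ∪ T8 = {5, 6, 7, 8, 9, 10, 11, 12} — every element is covered.
No 2 of the 8 blocks cover everything (all 28 combinations miss at least one element), so 3 is optimal.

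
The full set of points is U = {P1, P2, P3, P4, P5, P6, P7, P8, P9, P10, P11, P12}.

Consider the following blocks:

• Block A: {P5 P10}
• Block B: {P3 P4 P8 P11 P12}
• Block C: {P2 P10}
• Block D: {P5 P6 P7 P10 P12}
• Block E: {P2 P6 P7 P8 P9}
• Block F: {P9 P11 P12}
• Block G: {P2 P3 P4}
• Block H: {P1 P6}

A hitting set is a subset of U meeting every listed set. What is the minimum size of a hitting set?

The 4 points {P1, P2, P5, P11} hit every block.
The blocks A, F, G, H are pairwise disjoint, so any hitting set needs a separate point for each — at least 4. Hence 4 is optimal.

4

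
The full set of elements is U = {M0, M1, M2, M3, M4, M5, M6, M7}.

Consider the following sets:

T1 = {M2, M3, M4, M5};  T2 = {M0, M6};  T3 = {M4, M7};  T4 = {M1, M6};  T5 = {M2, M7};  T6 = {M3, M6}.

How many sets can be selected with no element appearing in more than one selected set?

T2, T3 are pairwise disjoint (T2={M0,M6}; T3={M4,M7}).
Every remaining set overlaps one of these, and no 3 of the listed sets are pairwise disjoint, so 2 is the maximum.

2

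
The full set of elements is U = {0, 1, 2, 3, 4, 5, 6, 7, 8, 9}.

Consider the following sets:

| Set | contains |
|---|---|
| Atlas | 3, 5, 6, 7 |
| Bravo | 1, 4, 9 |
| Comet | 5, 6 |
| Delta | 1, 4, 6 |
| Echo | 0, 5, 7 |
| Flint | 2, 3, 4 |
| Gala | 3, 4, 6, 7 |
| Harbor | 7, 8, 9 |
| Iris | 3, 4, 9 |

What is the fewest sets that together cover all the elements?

Delta, Echo, Flint, and Harbor cover everything between them: the union {0, 1, 2, 3, 4, 5, 6, 7, 8, 9} is all of U.
Only Echo contains 0, so Echo is forced; the remaining 7 elements need at least 3 more sets (each remaining set adds at most 3) — so at least 4 sets are needed, and 4 is optimal.

4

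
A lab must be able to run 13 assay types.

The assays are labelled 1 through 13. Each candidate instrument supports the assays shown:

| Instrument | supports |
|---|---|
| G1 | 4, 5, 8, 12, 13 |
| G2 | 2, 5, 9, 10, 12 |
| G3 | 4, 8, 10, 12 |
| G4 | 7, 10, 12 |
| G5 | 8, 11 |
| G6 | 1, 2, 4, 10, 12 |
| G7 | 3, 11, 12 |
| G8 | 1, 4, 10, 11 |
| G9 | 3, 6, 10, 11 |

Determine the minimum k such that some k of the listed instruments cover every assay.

G1 and G2 and G4 and G8 and G9 together: G1 ∪ G2 ∪ G4 ∪ G8 ∪ G9 = {1, 2, 3, 4, 5, 6, 7, 8, 9, 10, 11, 12, 13} — every assay is covered.
No 4 of the 9 instruments cover everything (all 126 combinations miss at least one assay), so 5 is optimal.

5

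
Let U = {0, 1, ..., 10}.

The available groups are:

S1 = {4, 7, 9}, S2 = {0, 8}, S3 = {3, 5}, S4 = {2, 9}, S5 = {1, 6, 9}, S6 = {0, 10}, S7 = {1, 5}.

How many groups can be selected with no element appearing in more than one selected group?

S1, S2, S3 are pairwise disjoint (S1={4,7,9}; S2={0,8}; S3={3,5}).
Every remaining group overlaps one of these, and no 4 of the listed groups are pairwise disjoint, so 3 is the maximum.

3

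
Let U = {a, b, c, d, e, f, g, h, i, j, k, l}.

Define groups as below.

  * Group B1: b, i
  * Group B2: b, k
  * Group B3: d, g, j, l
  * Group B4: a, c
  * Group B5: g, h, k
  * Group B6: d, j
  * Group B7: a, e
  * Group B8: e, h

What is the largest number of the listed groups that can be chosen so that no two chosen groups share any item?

B1, B4, B6, B8 are pairwise disjoint (B1={b,i}; B4={a,c}; B6={d,j}; B8={e,h}).
Every remaining group overlaps one of these, and no 5 of the listed groups are pairwise disjoint, so 4 is the maximum.

4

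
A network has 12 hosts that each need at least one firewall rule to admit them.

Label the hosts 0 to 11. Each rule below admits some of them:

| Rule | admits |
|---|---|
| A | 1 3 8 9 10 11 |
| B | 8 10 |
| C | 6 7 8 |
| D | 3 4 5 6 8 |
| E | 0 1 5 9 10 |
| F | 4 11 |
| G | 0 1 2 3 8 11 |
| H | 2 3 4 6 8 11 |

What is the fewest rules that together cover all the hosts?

C and E and H together: C ∪ E ∪ H = {0, 1, 2, 3, 4, 5, 6, 7, 8, 9, 10, 11} — every host is covered.
Only C contains 7, so C is forced; the remaining 9 hosts need at least 2 more rules (each remaining rule adds at most 5) — so at least 3 rules are needed, and 3 is optimal.

3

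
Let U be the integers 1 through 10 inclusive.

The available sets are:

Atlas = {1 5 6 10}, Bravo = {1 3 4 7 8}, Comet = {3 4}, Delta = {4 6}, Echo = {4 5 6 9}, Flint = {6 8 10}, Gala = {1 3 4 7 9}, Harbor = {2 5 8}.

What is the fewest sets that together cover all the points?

Atlas, Gala, and Harbor cover everything between them: the union {1, 2, 3, 4, 5, 6, 7, 8, 9, 10} is all of U.
Only Harbor contains 2, so Harbor is forced; the remaining 7 points need at least 2 more sets (each remaining set adds at most 5) — so at least 3 sets are needed, and 3 is optimal.

3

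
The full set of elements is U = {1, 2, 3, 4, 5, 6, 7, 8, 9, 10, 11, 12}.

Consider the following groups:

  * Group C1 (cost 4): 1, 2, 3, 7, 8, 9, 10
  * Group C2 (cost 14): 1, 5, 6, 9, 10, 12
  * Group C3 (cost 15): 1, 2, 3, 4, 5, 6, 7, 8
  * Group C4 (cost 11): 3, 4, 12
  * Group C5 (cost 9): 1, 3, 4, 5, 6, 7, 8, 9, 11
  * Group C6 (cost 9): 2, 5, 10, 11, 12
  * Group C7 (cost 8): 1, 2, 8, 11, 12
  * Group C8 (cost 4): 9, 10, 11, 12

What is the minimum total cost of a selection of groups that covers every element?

C1, C5, C8 together cover every element (C1 ∪ C5 ∪ C8 = {1, 2, 3, 4, 5, 6, 7, 8, 9, 10, 11, 12}); total cost 4 + 9 + 4 = 17.
No covering selection has total cost below 17.

17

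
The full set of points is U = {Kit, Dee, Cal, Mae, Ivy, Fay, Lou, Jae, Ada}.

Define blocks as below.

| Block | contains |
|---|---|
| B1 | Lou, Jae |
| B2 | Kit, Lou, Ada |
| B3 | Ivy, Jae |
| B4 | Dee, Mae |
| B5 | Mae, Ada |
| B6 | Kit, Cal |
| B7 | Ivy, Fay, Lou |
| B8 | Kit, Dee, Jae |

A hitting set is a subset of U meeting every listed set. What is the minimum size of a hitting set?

4

Take H = {Kit, Mae, Ivy, Jae}. Each listed block contains at least one of these, so H is a hitting set of size 4.
No choice of 3 points meets every block, so 4 is the minimum.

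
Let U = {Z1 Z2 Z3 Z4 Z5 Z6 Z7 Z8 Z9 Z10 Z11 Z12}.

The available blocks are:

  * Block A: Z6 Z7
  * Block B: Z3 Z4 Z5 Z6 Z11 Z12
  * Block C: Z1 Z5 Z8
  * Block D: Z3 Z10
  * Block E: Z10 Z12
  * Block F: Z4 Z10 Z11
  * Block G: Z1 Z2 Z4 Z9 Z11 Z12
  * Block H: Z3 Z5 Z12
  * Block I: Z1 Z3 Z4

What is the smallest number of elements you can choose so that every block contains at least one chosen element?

The 4 elements {Z1, Z5, Z6, Z10} hit every block.
No choice of 3 elements meets every block, so 4 is the minimum.

4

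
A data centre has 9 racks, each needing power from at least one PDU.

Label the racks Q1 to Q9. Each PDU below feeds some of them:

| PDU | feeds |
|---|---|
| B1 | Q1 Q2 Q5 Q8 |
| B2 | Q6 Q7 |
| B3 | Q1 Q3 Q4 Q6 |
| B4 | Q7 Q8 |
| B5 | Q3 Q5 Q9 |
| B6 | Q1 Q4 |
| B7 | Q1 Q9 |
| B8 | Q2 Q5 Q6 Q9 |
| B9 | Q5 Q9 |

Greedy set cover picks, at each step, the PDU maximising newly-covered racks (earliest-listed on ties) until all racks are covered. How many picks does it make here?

4

Greedy: pick B1 (covers 4 new) → pick B3 (covers 3 new) → pick B2 (covers 1 new) → pick B5 (covers 1 new). Total picks: 4.
(The true minimum cover uses only 3 PDUs, so greedy is not optimal here.)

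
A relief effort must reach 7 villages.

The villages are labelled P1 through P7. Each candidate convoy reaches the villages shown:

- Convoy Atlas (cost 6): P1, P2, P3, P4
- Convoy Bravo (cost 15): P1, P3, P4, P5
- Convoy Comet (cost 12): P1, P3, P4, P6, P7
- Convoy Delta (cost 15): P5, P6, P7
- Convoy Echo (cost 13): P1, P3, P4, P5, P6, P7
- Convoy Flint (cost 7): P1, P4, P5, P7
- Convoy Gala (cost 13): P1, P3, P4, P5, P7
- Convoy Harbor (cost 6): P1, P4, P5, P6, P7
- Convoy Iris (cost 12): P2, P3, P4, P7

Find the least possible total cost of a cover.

12

Atlas, Harbor together cover every village (Atlas ∪ Harbor = {P1, P2, P3, P4, P5, P6, P7}); total cost 6 + 6 = 12.
No covering selection has total cost below 12.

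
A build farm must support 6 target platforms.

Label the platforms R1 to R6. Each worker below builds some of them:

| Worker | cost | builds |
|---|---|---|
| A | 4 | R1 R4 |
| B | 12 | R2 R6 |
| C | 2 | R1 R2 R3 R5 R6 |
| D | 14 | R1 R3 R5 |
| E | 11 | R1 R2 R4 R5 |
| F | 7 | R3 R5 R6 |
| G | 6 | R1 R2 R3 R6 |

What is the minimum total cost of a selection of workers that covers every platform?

A, C together cover every platform (A ∪ C = {R1, R2, R3, R4, R5, R6}); total cost 4 + 2 = 6.
No covering selection has total cost below 6.

6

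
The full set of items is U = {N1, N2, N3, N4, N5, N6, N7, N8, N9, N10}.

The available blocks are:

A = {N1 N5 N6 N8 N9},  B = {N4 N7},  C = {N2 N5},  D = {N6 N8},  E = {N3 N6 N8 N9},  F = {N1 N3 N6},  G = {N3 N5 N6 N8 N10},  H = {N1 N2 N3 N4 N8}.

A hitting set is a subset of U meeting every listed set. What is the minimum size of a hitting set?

The 3 items {N2, N4, N6} hit every block.
The blocks B, C, D are pairwise disjoint, so any hitting set needs a separate item for each — at least 3. Hence 3 is optimal.

3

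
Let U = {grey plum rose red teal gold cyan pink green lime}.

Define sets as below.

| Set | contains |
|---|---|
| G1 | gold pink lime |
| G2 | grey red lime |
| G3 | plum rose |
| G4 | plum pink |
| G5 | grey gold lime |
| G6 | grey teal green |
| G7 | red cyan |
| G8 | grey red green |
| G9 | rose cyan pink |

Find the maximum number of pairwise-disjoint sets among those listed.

4

G1, G3, G6, G7 are pairwise disjoint (G1={gold,pink,lime}; G3={plum,rose}; G6={grey,teal,green}; G7={red,cyan}).
Every remaining set overlaps one of these, and no 5 of the listed sets are pairwise disjoint, so 4 is the maximum.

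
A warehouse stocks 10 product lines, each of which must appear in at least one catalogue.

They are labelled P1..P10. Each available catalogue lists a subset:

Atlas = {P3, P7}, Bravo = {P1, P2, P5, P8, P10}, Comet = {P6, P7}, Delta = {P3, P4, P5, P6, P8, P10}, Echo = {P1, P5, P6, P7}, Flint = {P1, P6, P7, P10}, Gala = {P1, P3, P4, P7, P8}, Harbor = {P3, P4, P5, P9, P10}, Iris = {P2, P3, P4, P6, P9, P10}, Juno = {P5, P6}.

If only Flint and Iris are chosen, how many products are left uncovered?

2

Union of Flint, Iris = {P1, P2, P3, P4, P6, P7, P9, P10}.
Not covered: P5, P8 — 2 products.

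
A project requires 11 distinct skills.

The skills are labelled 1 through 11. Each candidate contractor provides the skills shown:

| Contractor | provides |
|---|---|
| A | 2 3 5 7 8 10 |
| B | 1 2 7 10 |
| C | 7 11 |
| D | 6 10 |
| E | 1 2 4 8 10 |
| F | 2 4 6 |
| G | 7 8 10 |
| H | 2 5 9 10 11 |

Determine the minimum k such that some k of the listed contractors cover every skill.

A and E and F and H together: A ∪ E ∪ F ∪ H = {1, 2, 3, 4, 5, 6, 7, 8, 9, 10, 11} — every skill is covered.
Only A contains 3, so A is forced; the remaining 5 skills need at least 3 more contractors (each remaining contractor adds at most 2) — so at least 4 contractors are needed, and 4 is optimal.

4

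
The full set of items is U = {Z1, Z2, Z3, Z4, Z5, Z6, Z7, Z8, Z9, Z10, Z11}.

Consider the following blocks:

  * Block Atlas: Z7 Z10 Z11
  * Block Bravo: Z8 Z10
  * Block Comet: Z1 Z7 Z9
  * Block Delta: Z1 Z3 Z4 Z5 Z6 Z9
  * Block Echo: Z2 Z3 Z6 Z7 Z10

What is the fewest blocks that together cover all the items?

4

Take {Atlas, Bravo, Delta, Echo}. Their union is {Z1, Z2, Z3, Z4, Z5, Z6, Z7, Z8, Z9, Z10, Z11}, which is all 11 items.
No 3 of the 5 blocks cover everything (all 10 combinations miss at least one item), so 4 is optimal.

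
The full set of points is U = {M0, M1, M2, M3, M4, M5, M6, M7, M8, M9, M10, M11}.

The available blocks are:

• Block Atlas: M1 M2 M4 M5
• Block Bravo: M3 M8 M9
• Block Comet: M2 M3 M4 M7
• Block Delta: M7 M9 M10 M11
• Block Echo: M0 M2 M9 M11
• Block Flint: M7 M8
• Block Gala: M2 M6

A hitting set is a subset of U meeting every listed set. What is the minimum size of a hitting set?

3

H = {M2, M8, M9} meets every block (each contains at least one member of H), and |H| = 3.
No choice of 2 points meets every block, so 3 is the minimum.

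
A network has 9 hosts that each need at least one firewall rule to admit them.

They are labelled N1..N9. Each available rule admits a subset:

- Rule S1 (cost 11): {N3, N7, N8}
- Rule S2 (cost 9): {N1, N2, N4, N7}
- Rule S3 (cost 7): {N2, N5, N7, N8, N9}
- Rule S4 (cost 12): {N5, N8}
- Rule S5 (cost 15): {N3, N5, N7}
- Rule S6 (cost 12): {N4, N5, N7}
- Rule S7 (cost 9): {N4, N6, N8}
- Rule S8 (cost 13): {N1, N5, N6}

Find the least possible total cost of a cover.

36

S1, S2, S3, S7 together cover every host (S1 ∪ S2 ∪ S3 ∪ S7 = {N1, N2, N3, N4, N5, N6, N7, N8, N9}); total cost 11 + 9 + 7 + 9 = 36.
No covering selection has total cost below 36.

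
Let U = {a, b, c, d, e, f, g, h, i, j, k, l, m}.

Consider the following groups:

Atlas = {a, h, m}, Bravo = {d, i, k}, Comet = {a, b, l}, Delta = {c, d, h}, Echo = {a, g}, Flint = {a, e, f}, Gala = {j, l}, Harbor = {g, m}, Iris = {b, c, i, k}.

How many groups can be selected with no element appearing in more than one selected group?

4

Bravo, Flint, Gala, Harbor are pairwise disjoint (Bravo={d,i,k}; Flint={a,e,f}; Gala={j,l}; Harbor={g,m}).
Every remaining group overlaps one of these, and no 5 of the listed groups are pairwise disjoint, so 4 is the maximum.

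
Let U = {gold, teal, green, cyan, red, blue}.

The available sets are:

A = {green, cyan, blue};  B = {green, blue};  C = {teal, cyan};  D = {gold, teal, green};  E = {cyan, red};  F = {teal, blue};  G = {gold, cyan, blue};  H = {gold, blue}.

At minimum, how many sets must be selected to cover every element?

A and D and E together: A ∪ D ∪ E = {gold, teal, green, cyan, red, blue} — every element is covered.
Only E contains red, so E is forced; the remaining 4 elements need at least 2 more sets (each remaining set adds at most 3) — so at least 3 sets are needed, and 3 is optimal.

3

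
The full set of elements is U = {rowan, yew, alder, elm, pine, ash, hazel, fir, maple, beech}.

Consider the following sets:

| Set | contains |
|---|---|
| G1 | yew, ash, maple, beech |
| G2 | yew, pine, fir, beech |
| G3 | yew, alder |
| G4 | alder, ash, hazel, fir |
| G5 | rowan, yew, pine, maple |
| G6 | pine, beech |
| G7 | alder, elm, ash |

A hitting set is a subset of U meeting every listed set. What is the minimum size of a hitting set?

Take H = {yew, alder, beech}. Each listed set contains at least one of these, so H is a hitting set of size 3.
No choice of 2 elements meets every set, so 3 is the minimum.

3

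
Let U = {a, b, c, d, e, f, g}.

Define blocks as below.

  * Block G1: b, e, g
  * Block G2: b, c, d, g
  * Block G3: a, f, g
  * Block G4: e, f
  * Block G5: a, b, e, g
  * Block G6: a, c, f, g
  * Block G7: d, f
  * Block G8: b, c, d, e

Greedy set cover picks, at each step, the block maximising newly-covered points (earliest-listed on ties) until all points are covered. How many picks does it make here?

3

Greedy: pick G2 (covers 4 new) → pick G3 (covers 2 new) → pick G1 (covers 1 new). Total picks: 3.
(The true minimum cover uses only 2 blocks, so greedy is not optimal here.)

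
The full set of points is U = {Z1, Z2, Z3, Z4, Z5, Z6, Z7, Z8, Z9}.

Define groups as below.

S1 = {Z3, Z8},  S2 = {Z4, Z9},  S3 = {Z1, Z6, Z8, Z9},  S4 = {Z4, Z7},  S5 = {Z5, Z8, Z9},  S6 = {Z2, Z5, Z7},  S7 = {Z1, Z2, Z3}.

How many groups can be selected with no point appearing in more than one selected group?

S1, S2, S6 are pairwise disjoint (S1={Z3,Z8}; S2={Z4,Z9}; S6={Z2,Z5,Z7}).
Every remaining group overlaps one of these, and no 4 of the listed groups are pairwise disjoint, so 3 is the maximum.

3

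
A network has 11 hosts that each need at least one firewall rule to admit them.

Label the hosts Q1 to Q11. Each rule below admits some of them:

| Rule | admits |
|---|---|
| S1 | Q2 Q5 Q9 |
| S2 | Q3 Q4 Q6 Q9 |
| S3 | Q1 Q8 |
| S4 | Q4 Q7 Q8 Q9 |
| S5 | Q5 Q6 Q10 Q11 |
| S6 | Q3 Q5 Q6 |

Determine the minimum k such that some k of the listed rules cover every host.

Take {S1, S2, S3, S4, S5}. Their union is {Q1, Q2, Q3, Q4, Q5, Q6, Q7, Q8, Q9, Q10, Q11}, which is all 11 hosts.
No 4 of the 6 rules cover everything (all 15 combinations miss at least one host), so 5 is optimal.

5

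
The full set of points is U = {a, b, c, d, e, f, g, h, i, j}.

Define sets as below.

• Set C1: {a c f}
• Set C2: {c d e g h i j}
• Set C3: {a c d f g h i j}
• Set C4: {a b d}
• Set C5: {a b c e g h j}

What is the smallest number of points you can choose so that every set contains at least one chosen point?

T = {a, g} meets every set (each contains at least one member of T), and |T| = 2.
No single point lies in every set, so at least 2 are needed and 2 is optimal.

2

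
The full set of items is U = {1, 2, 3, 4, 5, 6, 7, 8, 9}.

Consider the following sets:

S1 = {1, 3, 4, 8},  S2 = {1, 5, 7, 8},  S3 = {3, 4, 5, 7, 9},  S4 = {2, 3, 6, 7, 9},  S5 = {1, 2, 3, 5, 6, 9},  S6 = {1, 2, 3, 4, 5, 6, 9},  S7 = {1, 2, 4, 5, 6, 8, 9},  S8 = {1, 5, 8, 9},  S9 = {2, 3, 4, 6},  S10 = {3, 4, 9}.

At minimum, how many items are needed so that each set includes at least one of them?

The 2 items {3, 5} hit every set.
The sets S2, S9 are pairwise disjoint, so any hitting set needs a separate item for each — at least 2. Hence 2 is optimal.

2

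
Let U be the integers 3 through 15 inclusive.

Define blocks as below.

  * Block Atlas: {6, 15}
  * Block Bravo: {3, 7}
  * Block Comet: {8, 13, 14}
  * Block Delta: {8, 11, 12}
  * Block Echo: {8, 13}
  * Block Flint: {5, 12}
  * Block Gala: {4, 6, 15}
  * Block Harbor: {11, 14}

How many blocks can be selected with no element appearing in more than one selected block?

5

Bravo, Echo, Flint, Gala, Harbor are pairwise disjoint (Bravo={3,7}; Echo={8,13}; Flint={5,12}; Gala={4,6,15}; Harbor={11,14}).
Every remaining block overlaps one of these, and no 6 of the listed blocks are pairwise disjoint, so 5 is the maximum.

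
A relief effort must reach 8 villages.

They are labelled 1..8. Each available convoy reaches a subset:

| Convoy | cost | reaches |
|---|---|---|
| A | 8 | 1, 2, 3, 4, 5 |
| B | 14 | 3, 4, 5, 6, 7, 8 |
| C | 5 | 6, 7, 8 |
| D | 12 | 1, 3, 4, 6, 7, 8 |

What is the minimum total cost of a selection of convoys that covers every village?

A, C together cover every village (A ∪ C = {1, 2, 3, 4, 5, 6, 7, 8}); total cost 8 + 5 = 13.
No covering selection has total cost below 13.

13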